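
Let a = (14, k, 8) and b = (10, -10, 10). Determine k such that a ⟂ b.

a · b = 14·10 + k·(-10) + 8·10 = 220 - 10k
Set equal to 0: -10k = -220, so k = 22.

22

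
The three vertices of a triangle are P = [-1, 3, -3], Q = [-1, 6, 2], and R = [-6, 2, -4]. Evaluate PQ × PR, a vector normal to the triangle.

PQ = (0, 3, 5)
PR = (-5, -1, -1)
i: 3·(-1) - 5·(-1) = -3 - (-5) = 2
j: 5·(-5) - 0·(-1) = -25 - 0 = -25
k: 0·(-1) - 3·(-5) = 0 - (-15) = 15
PQ × PR = (2, -25, 15)

(2, -25, 15)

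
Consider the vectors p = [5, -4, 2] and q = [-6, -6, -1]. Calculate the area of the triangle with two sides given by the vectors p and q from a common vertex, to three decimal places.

i: (-4)·(-1) - 2·(-6) = 4 - (-12) = 16
j: 2·(-6) - 5·(-1) = -12 - (-5) = -7
k: 5·(-6) - (-4)·(-6) = -30 - 24 = -54
p × q = (16, -7, -54)
|p × q| = √(16² + (-7)² + (-54)²) = √3221 ≈ 56.7539
area = ½ · 56.7539 ≈ 28.377

28.377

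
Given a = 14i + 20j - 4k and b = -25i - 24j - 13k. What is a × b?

(-356, 282, 164)

i: 20·(-13) - (-4)·(-24) = -260 - 96 = -356
j: (-4)·(-25) - 14·(-13) = 100 - (-182) = 282
k: 14·(-24) - 20·(-25) = -336 - (-500) = 164
a × b = (-356, 282, 164)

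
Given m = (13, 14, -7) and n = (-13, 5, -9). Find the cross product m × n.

i: 14·(-9) - (-7)·5 = -126 - (-35) = -91
j: (-7)·(-13) - 13·(-9) = 91 - (-117) = 208
k: 13·5 - 14·(-13) = 65 - (-182) = 247
m × n = (-91, 208, 247)

(-91, 208, 247)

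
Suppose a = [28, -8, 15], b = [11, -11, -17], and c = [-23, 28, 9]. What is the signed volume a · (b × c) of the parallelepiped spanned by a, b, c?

9045

b × c:
i: (-11)·9 - (-17)·28 = -99 - (-476) = 377
j: (-17)·(-23) - 11·9 = 391 - 99 = 292
k: 11·28 - (-11)·(-23) = 308 - 253 = 55
b × c = (377, 292, 55)
a · (b × c) = 28·377 + (-8)·292 + 15·55 = 10556 - 2336 + 825 = 9045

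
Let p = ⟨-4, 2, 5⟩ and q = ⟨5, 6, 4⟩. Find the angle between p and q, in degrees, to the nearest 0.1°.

p · q = (-4)·5 + 2·6 + 5·4 = -20 + 12 + 20 = 12
|p|² = 16 + 4 + 25 = 45,  |p| = √45 ≈ 6.708204
|q|² = 25 + 36 + 16 = 77,  |q| = √77 ≈ 8.774964
cos θ = 12 / (6.708204 · 8.774964) ≈ 0.20386
θ = arccos(0.20386) ≈ 78.2°

78.2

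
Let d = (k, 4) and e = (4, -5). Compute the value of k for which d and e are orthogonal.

5

d · e = k·4 + 4·(-5) = -20 + 4k
Set equal to 0: 4k = 20, so k = 5.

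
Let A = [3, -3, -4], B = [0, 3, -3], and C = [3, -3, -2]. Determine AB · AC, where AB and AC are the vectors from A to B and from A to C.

AB = B − A = (-3, 6, 1)
AC = C − A = (0, 0, 2)
AB · AC = (-3)·0 + 6·0 + 1·2 = 0 + 0 + 2 = 2

2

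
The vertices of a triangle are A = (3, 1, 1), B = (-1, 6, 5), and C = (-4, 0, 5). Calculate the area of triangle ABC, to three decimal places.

23.670

AB = (-4, 5, 4),  AC = (-7, -1, 4)
i: 5·4 - 4·(-1) = 20 - (-4) = 24
j: 4·(-7) - (-4)·4 = -28 - (-16) = -12
k: (-4)·(-1) - 5·(-7) = 4 - (-35) = 39
AB × AC = (24, -12, 39)
|AB × AC| = √2241 ≈ 47.3392
area = ½ · 47.3392 ≈ 23.670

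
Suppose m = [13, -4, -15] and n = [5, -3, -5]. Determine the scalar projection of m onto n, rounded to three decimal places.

19.789

m · n = 13·5 + (-4)·(-3) + (-15)·(-5) = 65 + 12 + 75 = 152
|n| = √(25 + 9 + 25) = √59 ≈ 7.6811
comp_n m = 152 / √59 ≈ 19.789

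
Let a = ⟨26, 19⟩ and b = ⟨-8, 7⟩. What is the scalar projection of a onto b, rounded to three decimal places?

-7.055

a · b = 26·(-8) + 19·7 = -208 + 133 = -75
|b| = √(64 + 49) = √113 ≈ 10.6301
comp_b a = -75 / √113 ≈ -7.055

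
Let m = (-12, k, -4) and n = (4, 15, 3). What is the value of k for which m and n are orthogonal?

m · n = (-12)·4 + k·15 + (-4)·3 = -60 + 15k
Set equal to 0: 15k = 60, so k = 4.

4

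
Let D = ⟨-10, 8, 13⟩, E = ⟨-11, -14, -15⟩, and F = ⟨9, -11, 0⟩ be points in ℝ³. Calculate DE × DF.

(-246, -545, 437)

DE = (-1, -22, -28)
DF = (19, -19, -13)
i: (-22)·(-13) - (-28)·(-19) = 286 - 532 = -246
j: (-28)·19 - (-1)·(-13) = -532 - 13 = -545
k: (-1)·(-19) - (-22)·19 = 19 - (-418) = 437
DE × DF = (-246, -545, 437)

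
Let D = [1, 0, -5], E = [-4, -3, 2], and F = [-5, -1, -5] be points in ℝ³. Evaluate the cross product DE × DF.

(7, -42, -13)

DE = (-5, -3, 7)
DF = (-6, -1, 0)
i: (-3)·0 - 7·(-1) = 0 - (-7) = 7
j: 7·(-6) - (-5)·0 = -42 - 0 = -42
k: (-5)·(-1) - (-3)·(-6) = 5 - 18 = -13
DE × DF = (7, -42, -13)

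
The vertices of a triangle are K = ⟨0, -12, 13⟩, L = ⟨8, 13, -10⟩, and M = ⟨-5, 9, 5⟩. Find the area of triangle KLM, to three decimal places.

KL = (8, 25, -23),  KM = (-5, 21, -8)
i: 25·(-8) - (-23)·21 = -200 - (-483) = 283
j: (-23)·(-5) - 8·(-8) = 115 - (-64) = 179
k: 8·21 - 25·(-5) = 168 - (-125) = 293
KL × KM = (283, 179, 293)
|KL × KM| = √197979 ≈ 444.9483
area = ½ · 444.9483 ≈ 222.474

222.474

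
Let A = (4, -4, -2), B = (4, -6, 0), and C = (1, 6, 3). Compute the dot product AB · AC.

AB = B − A = (0, -2, 2)
AC = C − A = (-3, 10, 5)
AB · AC = 0·(-3) + (-2)·10 + 2·5 = 0 - 20 + 10 = -10

-10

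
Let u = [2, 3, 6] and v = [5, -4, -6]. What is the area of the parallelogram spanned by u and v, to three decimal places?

48.260

i: 3·(-6) - 6·(-4) = -18 - (-24) = 6
j: 6·5 - 2·(-6) = 30 - (-12) = 42
k: 2·(-4) - 3·5 = -8 - 15 = -23
u × v = (6, 42, -23)
|u × v| = √(6² + 42² + (-23)²) = √2329 ≈ 48.2597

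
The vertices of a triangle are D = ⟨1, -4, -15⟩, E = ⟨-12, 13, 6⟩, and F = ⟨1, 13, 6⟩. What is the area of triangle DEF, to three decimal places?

DE = (-13, 17, 21),  DF = (0, 17, 21)
i: 17·21 - 21·17 = 357 - 357 = 0
j: 21·0 - (-13)·21 = 0 - (-273) = 273
k: (-13)·17 - 17·0 = -221 - 0 = -221
DE × DF = (0, 273, -221)
|DE × DF| = √123370 ≈ 351.2407
area = ½ · 351.2407 ≈ 175.620

175.620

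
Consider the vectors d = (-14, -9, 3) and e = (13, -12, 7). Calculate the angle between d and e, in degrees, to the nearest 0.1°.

99.5

d · e = (-14)·13 + (-9)·(-12) + 3·7 = -182 + 108 + 21 = -53
|d|² = 196 + 81 + 9 = 286,  |d| = √286 ≈ 16.911535
|e|² = 169 + 144 + 49 = 362,  |e| = √362 ≈ 19.026298
cos θ = -53 / (16.911535 · 19.026298) ≈ -0.16472
θ = arccos(-0.16472) ≈ 99.5°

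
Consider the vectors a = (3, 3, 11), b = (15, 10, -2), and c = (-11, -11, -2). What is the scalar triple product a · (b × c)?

-575

b × c:
i: 10·(-2) - (-2)·(-11) = -20 - 22 = -42
j: (-2)·(-11) - 15·(-2) = 22 - (-30) = 52
k: 15·(-11) - 10·(-11) = -165 - (-110) = -55
b × c = (-42, 52, -55)
a · (b × c) = 3·(-42) + 3·52 + 11·(-55) = -126 + 156 - 605 = -575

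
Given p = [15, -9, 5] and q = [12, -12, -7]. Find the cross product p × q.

i: (-9)·(-7) - 5·(-12) = 63 - (-60) = 123
j: 5·12 - 15·(-7) = 60 - (-105) = 165
k: 15·(-12) - (-9)·12 = -180 - (-108) = -72
p × q = (123, 165, -72)

(123, 165, -72)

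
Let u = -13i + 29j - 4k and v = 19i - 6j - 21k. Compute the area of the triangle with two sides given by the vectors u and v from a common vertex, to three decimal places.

i: 29·(-21) - (-4)·(-6) = -609 - 24 = -633
j: (-4)·19 - (-13)·(-21) = -76 - 273 = -349
k: (-13)·(-6) - 29·19 = 78 - 551 = -473
u × v = (-633, -349, -473)
|u × v| = √((-633)² + (-349)² + (-473)²) = √746219 ≈ 863.8397
area = ½ · 863.8397 ≈ 431.920

431.920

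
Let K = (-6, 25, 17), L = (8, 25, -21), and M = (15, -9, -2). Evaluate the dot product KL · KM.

1016

KL = L − K = (14, 0, -38)
KM = M − K = (21, -34, -19)
KL · KM = 14·21 + 0·(-34) + (-38)·(-19) = 294 + 0 + 722 = 1016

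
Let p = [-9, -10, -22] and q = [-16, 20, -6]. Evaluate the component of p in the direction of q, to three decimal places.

p · q = (-9)·(-16) + (-10)·20 + (-22)·(-6) = 144 - 200 + 132 = 76
|q| = √(256 + 400 + 36) = √692 ≈ 26.3059
comp_q p = 76 / √692 ≈ 2.889

2.889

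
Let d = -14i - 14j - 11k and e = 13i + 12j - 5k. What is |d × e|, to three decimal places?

i: (-14)·(-5) - (-11)·12 = 70 - (-132) = 202
j: (-11)·13 - (-14)·(-5) = -143 - 70 = -213
k: (-14)·12 - (-14)·13 = -168 - (-182) = 14
d × e = (202, -213, 14)
|d × e| = √(202² + (-213)² + 14²) = √86369 ≈ 293.8860

293.886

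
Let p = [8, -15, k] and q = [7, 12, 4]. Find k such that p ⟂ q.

p · q = 8·7 + (-15)·12 + k·4 = -124 + 4k
Set equal to 0: 4k = 124, so k = 31.

31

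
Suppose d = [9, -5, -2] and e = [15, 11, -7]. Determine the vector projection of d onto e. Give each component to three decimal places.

d · e = 9·15 + (-5)·11 + (-2)·(-7) = 135 - 55 + 14 = 94
|e|² = 225 + 121 + 49 = 395
proj_e d = (94/395) · (15, 11, -7) ≈ (3.570, 2.618, -1.666)

(3.570, 2.618, -1.666)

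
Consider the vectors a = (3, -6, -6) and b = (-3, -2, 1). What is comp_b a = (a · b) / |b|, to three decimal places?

-0.802

a · b = 3·(-3) + (-6)·(-2) + (-6)·1 = -9 + 12 - 6 = -3
|b| = √(9 + 4 + 1) = √14 ≈ 3.7417
comp_b a = -3 / √14 ≈ -0.802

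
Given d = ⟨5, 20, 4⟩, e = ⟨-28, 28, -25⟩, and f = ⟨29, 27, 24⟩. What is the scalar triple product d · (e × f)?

e × f:
i: 28·24 - (-25)·27 = 672 - (-675) = 1347
j: (-25)·29 - (-28)·24 = -725 - (-672) = -53
k: (-28)·27 - 28·29 = -756 - 812 = -1568
e × f = (1347, -53, -1568)
d · (e × f) = 5·1347 + 20·(-53) + 4·(-1568) = 6735 - 1060 - 6272 = -597

-597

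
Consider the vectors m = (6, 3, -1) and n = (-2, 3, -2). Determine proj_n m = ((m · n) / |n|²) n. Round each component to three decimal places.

(0.118, -0.176, 0.118)

m · n = 6·(-2) + 3·3 + (-1)·(-2) = -12 + 9 + 2 = -1
|n|² = 4 + 9 + 4 = 17
proj_n m = (-1/17) · (-2, 3, -2) ≈ (0.118, -0.176, 0.118)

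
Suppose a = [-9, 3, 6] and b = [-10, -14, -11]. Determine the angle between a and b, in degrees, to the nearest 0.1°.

94.5

a · b = (-9)·(-10) + 3·(-14) + 6·(-11) = 90 - 42 - 66 = -18
|a|² = 81 + 9 + 36 = 126,  |a| = √126 ≈ 11.224972
|b|² = 100 + 196 + 121 = 417,  |b| = √417 ≈ 20.420578
cos θ = -18 / (11.224972 · 20.420578) ≈ -0.07853
θ = arccos(-0.07853) ≈ 94.5°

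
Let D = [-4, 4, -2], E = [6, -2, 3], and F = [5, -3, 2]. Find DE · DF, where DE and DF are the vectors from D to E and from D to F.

DE = E − D = (10, -6, 5)
DF = F − D = (9, -7, 4)
DE · DF = 10·9 + (-6)·(-7) + 5·4 = 90 + 42 + 20 = 152

152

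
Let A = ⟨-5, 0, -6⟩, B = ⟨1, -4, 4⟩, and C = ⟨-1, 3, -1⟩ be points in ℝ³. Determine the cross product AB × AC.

AB = (6, -4, 10)
AC = (4, 3, 5)
i: (-4)·5 - 10·3 = -20 - 30 = -50
j: 10·4 - 6·5 = 40 - 30 = 10
k: 6·3 - (-4)·4 = 18 - (-16) = 34
AB × AC = (-50, 10, 34)

(-50, 10, 34)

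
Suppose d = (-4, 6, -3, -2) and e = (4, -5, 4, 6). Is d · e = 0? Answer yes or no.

d · e = (-4)·4 + 6·(-5) + (-3)·4 + (-2)·6 = -16 - 30 - 12 - 12 = -70
Nonzero, so the vectors are not orthogonal.

no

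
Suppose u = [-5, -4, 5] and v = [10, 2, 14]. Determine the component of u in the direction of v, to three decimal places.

u · v = (-5)·10 + (-4)·2 + 5·14 = -50 - 8 + 70 = 12
|v| = √(100 + 4 + 196) = √300 ≈ 17.3205
comp_v u = 12 / √300 ≈ 0.693

0.693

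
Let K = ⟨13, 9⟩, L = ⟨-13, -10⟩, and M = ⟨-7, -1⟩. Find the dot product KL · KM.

KL = L − K = (-26, -19)
KM = M − K = (-20, -10)
KL · KM = (-26)·(-20) + (-19)·(-10) = 520 + 190 = 710

710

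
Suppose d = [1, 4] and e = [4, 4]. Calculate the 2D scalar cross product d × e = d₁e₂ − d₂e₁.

-12

1·4 - 4·4 = 4 - 16 = -12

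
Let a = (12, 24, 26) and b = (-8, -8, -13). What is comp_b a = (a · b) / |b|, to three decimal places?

a · b = 12·(-8) + 24·(-8) + 26·(-13) = -96 - 192 - 338 = -626
|b| = √(64 + 64 + 169) = √297 ≈ 17.2337
comp_b a = -626 / √297 ≈ -36.324

-36.324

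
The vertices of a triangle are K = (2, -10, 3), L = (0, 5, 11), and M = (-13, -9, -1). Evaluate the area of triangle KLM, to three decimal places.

132.982

KL = (-2, 15, 8),  KM = (-15, 1, -4)
i: 15·(-4) - 8·1 = -60 - 8 = -68
j: 8·(-15) - (-2)·(-4) = -120 - 8 = -128
k: (-2)·1 - 15·(-15) = -2 - (-225) = 223
KL × KM = (-68, -128, 223)
|KL × KM| = √70737 ≈ 265.9643
area = ½ · 265.9643 ≈ 132.982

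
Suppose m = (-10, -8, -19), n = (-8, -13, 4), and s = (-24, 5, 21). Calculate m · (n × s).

n × s:
i: (-13)·21 - 4·5 = -273 - 20 = -293
j: 4·(-24) - (-8)·21 = -96 - (-168) = 72
k: (-8)·5 - (-13)·(-24) = -40 - 312 = -352
n × s = (-293, 72, -352)
m · (n × s) = (-10)·(-293) + (-8)·72 + (-19)·(-352) = 2930 - 576 + 6688 = 9042

9042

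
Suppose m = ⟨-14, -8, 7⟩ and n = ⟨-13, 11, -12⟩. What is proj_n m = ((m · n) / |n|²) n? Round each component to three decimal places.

m · n = (-14)·(-13) + (-8)·11 + 7·(-12) = 182 - 88 - 84 = 10
|n|² = 169 + 121 + 144 = 434
proj_n m = (10/434) · (-13, 11, -12) ≈ (-0.300, 0.253, -0.276)

(-0.300, 0.253, -0.276)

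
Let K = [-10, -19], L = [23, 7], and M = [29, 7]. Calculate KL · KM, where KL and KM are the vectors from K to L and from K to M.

1963

KL = L − K = (33, 26)
KM = M − K = (39, 26)
KL · KM = 33·39 + 26·26 = 1287 + 676 = 1963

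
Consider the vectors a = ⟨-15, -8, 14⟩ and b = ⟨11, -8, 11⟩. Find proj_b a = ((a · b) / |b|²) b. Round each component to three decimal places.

a · b = (-15)·11 + (-8)·(-8) + 14·11 = -165 + 64 + 154 = 53
|b|² = 121 + 64 + 121 = 306
proj_b a = (53/306) · (11, -8, 11) ≈ (1.905, -1.386, 1.905)

(1.905, -1.386, 1.905)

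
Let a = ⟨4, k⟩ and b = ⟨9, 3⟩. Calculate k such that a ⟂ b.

-12

a · b = 4·9 + k·3 = 36 + 3k
Set equal to 0: 3k = -36, so k = -12.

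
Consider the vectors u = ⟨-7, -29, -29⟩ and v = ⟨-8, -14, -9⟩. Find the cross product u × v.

i: (-29)·(-9) - (-29)·(-14) = 261 - 406 = -145
j: (-29)·(-8) - (-7)·(-9) = 232 - 63 = 169
k: (-7)·(-14) - (-29)·(-8) = 98 - 232 = -134
u × v = (-145, 169, -134)

(-145, 169, -134)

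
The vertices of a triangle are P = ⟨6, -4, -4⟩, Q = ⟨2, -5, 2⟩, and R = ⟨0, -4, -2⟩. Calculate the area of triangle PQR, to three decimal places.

PQ = (-4, -1, 6),  PR = (-6, 0, 2)
i: (-1)·2 - 6·0 = -2 - 0 = -2
j: 6·(-6) - (-4)·2 = -36 - (-8) = -28
k: (-4)·0 - (-1)·(-6) = 0 - 6 = -6
PQ × PR = (-2, -28, -6)
|PQ × PR| = √824 ≈ 28.7054
area = ½ · 28.7054 ≈ 14.353

14.353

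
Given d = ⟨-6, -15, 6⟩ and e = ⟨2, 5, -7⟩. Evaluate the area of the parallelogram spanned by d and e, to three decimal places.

i: (-15)·(-7) - 6·5 = 105 - 30 = 75
j: 6·2 - (-6)·(-7) = 12 - 42 = -30
k: (-6)·5 - (-15)·2 = -30 - (-30) = 0
d × e = (75, -30, 0)
|d × e| = √(75² + (-30)² + 0²) = √6525 ≈ 80.7775

80.777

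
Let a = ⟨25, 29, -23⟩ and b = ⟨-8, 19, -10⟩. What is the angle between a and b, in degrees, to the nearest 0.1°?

55.4

a · b = 25·(-8) + 29·19 + (-23)·(-10) = -200 + 551 + 230 = 581
|a|² = 625 + 841 + 529 = 1995,  |a| = √1995 ≈ 44.665423
|b|² = 64 + 361 + 100 = 525,  |b| = √525 ≈ 22.912878
cos θ = 581 / (44.665423 · 22.912878) ≈ 0.56771
θ = arccos(0.56771) ≈ 55.4°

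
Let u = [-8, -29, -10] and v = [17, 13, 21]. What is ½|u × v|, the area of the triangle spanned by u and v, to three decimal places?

i: (-29)·21 - (-10)·13 = -609 - (-130) = -479
j: (-10)·17 - (-8)·21 = -170 - (-168) = -2
k: (-8)·13 - (-29)·17 = -104 - (-493) = 389
u × v = (-479, -2, 389)
|u × v| = √((-479)² + (-2)² + 389²) = √380766 ≈ 617.0624
area = ½ · 617.0624 ≈ 308.531

308.531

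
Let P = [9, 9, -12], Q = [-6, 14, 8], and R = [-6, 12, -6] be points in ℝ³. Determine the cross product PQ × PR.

(-30, -210, 30)

PQ = (-15, 5, 20)
PR = (-15, 3, 6)
i: 5·6 - 20·3 = 30 - 60 = -30
j: 20·(-15) - (-15)·6 = -300 - (-90) = -210
k: (-15)·3 - 5·(-15) = -45 - (-75) = 30
PQ × PR = (-30, -210, 30)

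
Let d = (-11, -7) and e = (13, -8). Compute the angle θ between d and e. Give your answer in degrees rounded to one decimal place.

d · e = (-11)·13 + (-7)·(-8) = -143 + 56 = -87
|d|² = 121 + 49 = 170,  |d| = √170 ≈ 13.038405
|e|² = 169 + 64 = 233,  |e| = √233 ≈ 15.264338
cos θ = -87 / (13.038405 · 15.264338) ≈ -0.43714
θ = arccos(-0.43714) ≈ 115.9°

115.9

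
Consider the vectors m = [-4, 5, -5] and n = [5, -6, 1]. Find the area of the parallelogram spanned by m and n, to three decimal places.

i: 5·1 - (-5)·(-6) = 5 - 30 = -25
j: (-5)·5 - (-4)·1 = -25 - (-4) = -21
k: (-4)·(-6) - 5·5 = 24 - 25 = -1
m × n = (-25, -21, -1)
|m × n| = √((-25)² + (-21)² + (-1)²) = √1067 ≈ 32.6650

32.665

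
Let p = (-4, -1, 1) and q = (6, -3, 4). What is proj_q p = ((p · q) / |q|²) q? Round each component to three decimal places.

(-1.672, 0.836, -1.115)

p · q = (-4)·6 + (-1)·(-3) + 1·4 = -24 + 3 + 4 = -17
|q|² = 36 + 9 + 16 = 61
proj_q p = (-17/61) · (6, -3, 4) ≈ (-1.672, 0.836, -1.115)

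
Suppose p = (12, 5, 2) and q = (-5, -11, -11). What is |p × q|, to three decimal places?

165.596

i: 5·(-11) - 2·(-11) = -55 - (-22) = -33
j: 2·(-5) - 12·(-11) = -10 - (-132) = 122
k: 12·(-11) - 5·(-5) = -132 - (-25) = -107
p × q = (-33, 122, -107)
|p × q| = √((-33)² + 122² + (-107)²) = √27422 ≈ 165.5959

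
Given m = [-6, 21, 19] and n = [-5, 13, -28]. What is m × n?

(-835, -263, 27)

i: 21·(-28) - 19·13 = -588 - 247 = -835
j: 19·(-5) - (-6)·(-28) = -95 - 168 = -263
k: (-6)·13 - 21·(-5) = -78 - (-105) = 27
m × n = (-835, -263, 27)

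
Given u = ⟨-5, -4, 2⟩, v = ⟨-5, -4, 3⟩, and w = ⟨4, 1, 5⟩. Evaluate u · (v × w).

-11

v × w:
i: (-4)·5 - 3·1 = -20 - 3 = -23
j: 3·4 - (-5)·5 = 12 - (-25) = 37
k: (-5)·1 - (-4)·4 = -5 - (-16) = 11
v × w = (-23, 37, 11)
u · (v × w) = (-5)·(-23) + (-4)·37 + 2·11 = 115 - 148 + 22 = -11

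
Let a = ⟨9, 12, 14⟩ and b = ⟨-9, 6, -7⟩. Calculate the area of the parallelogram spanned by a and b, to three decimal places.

i: 12·(-7) - 14·6 = -84 - 84 = -168
j: 14·(-9) - 9·(-7) = -126 - (-63) = -63
k: 9·6 - 12·(-9) = 54 - (-108) = 162
a × b = (-168, -63, 162)
|a × b| = √((-168)² + (-63)² + 162²) = √58437 ≈ 241.7375

241.737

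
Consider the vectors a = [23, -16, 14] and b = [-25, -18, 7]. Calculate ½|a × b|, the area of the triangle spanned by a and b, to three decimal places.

i: (-16)·7 - 14·(-18) = -112 - (-252) = 140
j: 14·(-25) - 23·7 = -350 - 161 = -511
k: 23·(-18) - (-16)·(-25) = -414 - 400 = -814
a × b = (140, -511, -814)
|a × b| = √(140² + (-511)² + (-814)²) = √943317 ≈ 971.2451
area = ½ · 971.2451 ≈ 485.623

485.623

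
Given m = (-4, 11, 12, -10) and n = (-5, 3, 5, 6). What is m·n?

53

m · n = (-4)·(-5) + 11·3 + 12·5 + (-10)·6 = 20 + 33 + 60 - 60 = 53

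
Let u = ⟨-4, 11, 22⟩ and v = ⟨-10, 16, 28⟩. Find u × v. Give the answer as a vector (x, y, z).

(-44, -108, 46)

i: 11·28 - 22·16 = 308 - 352 = -44
j: 22·(-10) - (-4)·28 = -220 - (-112) = -108
k: (-4)·16 - 11·(-10) = -64 - (-110) = 46
u × v = (-44, -108, 46)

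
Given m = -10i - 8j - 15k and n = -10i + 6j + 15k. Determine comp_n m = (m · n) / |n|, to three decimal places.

-9.105

m · n = (-10)·(-10) + (-8)·6 + (-15)·15 = 100 - 48 - 225 = -173
|n| = √(100 + 36 + 225) = √361 ≈ 19.0000
comp_n m = -173 / √361 ≈ -9.105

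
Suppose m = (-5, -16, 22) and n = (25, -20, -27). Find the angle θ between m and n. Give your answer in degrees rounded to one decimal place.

m · n = (-5)·25 + (-16)·(-20) + 22·(-27) = -125 + 320 - 594 = -399
|m|² = 25 + 256 + 484 = 765,  |m| = √765 ≈ 27.658633
|n|² = 625 + 400 + 729 = 1754,  |n| = √1754 ≈ 41.880783
cos θ = -399 / (27.658633 · 41.880783) ≈ -0.34445
θ = arccos(-0.34445) ≈ 110.1°

110.1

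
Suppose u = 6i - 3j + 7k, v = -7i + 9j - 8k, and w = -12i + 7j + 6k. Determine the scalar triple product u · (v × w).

659

v × w:
i: 9·6 - (-8)·7 = 54 - (-56) = 110
j: (-8)·(-12) - (-7)·6 = 96 - (-42) = 138
k: (-7)·7 - 9·(-12) = -49 - (-108) = 59
v × w = (110, 138, 59)
u · (v × w) = 6·110 + (-3)·138 + 7·59 = 660 - 414 + 413 = 659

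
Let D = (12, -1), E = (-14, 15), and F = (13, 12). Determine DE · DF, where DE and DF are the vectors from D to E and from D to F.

DE = E − D = (-26, 16)
DF = F − D = (1, 13)
DE · DF = (-26)·1 + 16·13 = -26 + 208 = 182

182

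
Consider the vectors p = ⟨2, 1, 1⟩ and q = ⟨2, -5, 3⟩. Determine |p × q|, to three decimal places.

14.967

i: 1·3 - 1·(-5) = 3 - (-5) = 8
j: 1·2 - 2·3 = 2 - 6 = -4
k: 2·(-5) - 1·2 = -10 - 2 = -12
p × q = (8, -4, -12)
|p × q| = √(8² + (-4)² + (-12)²) = √224 ≈ 14.9666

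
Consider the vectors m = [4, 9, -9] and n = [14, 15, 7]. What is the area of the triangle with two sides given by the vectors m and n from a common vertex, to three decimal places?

i: 9·7 - (-9)·15 = 63 - (-135) = 198
j: (-9)·14 - 4·7 = -126 - 28 = -154
k: 4·15 - 9·14 = 60 - 126 = -66
m × n = (198, -154, -66)
|m × n| = √(198² + (-154)² + (-66)²) = √67276 ≈ 259.3762
area = ½ · 259.3762 ≈ 129.688

129.688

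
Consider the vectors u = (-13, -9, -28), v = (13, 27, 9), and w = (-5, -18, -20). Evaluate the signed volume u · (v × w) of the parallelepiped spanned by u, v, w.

v × w:
i: 27·(-20) - 9·(-18) = -540 - (-162) = -378
j: 9·(-5) - 13·(-20) = -45 - (-260) = 215
k: 13·(-18) - 27·(-5) = -234 - (-135) = -99
v × w = (-378, 215, -99)
u · (v × w) = (-13)·(-378) + (-9)·215 + (-28)·(-99) = 4914 - 1935 + 2772 = 5751

5751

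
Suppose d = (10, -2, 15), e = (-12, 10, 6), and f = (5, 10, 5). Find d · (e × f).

-2830

e × f:
i: 10·5 - 6·10 = 50 - 60 = -10
j: 6·5 - (-12)·5 = 30 - (-60) = 90
k: (-12)·10 - 10·5 = -120 - 50 = -170
e × f = (-10, 90, -170)
d · (e × f) = 10·(-10) + (-2)·90 + 15·(-170) = -100 - 180 - 2550 = -2830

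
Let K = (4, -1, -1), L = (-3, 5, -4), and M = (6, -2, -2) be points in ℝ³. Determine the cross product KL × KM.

(-9, -13, -5)

KL = (-7, 6, -3)
KM = (2, -1, -1)
i: 6·(-1) - (-3)·(-1) = -6 - 3 = -9
j: (-3)·2 - (-7)·(-1) = -6 - 7 = -13
k: (-7)·(-1) - 6·2 = 7 - 12 = -5
KL × KM = (-9, -13, -5)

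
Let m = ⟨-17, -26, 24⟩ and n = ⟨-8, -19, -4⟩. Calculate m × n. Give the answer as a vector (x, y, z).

i: (-26)·(-4) - 24·(-19) = 104 - (-456) = 560
j: 24·(-8) - (-17)·(-4) = -192 - 68 = -260
k: (-17)·(-19) - (-26)·(-8) = 323 - 208 = 115
m × n = (560, -260, 115)

(560, -260, 115)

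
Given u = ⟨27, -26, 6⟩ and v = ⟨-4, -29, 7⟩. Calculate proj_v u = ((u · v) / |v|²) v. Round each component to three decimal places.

(-3.038, -22.022, 5.316)

u · v = 27·(-4) + (-26)·(-29) + 6·7 = -108 + 754 + 42 = 688
|v|² = 16 + 841 + 49 = 906
proj_v u = (688/906) · (-4, -29, 7) ≈ (-3.038, -22.022, 5.316)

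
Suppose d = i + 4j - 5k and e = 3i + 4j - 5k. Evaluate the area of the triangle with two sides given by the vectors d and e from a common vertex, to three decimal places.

6.403

i: 4·(-5) - (-5)·4 = -20 - (-20) = 0
j: (-5)·3 - 1·(-5) = -15 - (-5) = -10
k: 1·4 - 4·3 = 4 - 12 = -8
d × e = (0, -10, -8)
|d × e| = √(0² + (-10)² + (-8)²) = √164 ≈ 12.8062
area = ½ · 12.8062 ≈ 6.403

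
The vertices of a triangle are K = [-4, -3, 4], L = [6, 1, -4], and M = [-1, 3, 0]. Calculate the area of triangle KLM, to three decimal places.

29.933

KL = (10, 4, -8),  KM = (3, 6, -4)
i: 4·(-4) - (-8)·6 = -16 - (-48) = 32
j: (-8)·3 - 10·(-4) = -24 - (-40) = 16
k: 10·6 - 4·3 = 60 - 12 = 48
KL × KM = (32, 16, 48)
|KL × KM| = √3584 ≈ 59.8665
area = ½ · 59.8665 ≈ 29.933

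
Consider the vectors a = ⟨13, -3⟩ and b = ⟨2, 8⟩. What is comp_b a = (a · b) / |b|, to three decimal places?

0.243

a · b = 13·2 + (-3)·8 = 26 - 24 = 2
|b| = √(4 + 64) = √68 ≈ 8.2462
comp_b a = 2 / √68 ≈ 0.243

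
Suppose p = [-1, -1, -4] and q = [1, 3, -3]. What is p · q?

p · q = (-1)·1 + (-1)·3 + (-4)·(-3) = -1 - 3 + 12 = 8

8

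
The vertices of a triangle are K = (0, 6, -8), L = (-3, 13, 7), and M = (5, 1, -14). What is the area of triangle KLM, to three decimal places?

KL = (-3, 7, 15),  KM = (5, -5, -6)
i: 7·(-6) - 15·(-5) = -42 - (-75) = 33
j: 15·5 - (-3)·(-6) = 75 - 18 = 57
k: (-3)·(-5) - 7·5 = 15 - 35 = -20
KL × KM = (33, 57, -20)
|KL × KM| = √4738 ≈ 68.8331
area = ½ · 68.8331 ≈ 34.417

34.417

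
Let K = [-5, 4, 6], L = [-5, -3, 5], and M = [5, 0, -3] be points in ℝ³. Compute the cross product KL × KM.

(59, -10, 70)

KL = (0, -7, -1)
KM = (10, -4, -9)
i: (-7)·(-9) - (-1)·(-4) = 63 - 4 = 59
j: (-1)·10 - 0·(-9) = -10 - 0 = -10
k: 0·(-4) - (-7)·10 = 0 - (-70) = 70
KL × KM = (59, -10, 70)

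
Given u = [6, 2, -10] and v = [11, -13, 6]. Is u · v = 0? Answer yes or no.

no

u · v = 6·11 + 2·(-13) + (-10)·6 = 66 - 26 - 60 = -20
Nonzero, so the vectors are not orthogonal.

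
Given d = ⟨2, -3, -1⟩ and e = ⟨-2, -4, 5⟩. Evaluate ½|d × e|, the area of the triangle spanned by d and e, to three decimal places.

i: (-3)·5 - (-1)·(-4) = -15 - 4 = -19
j: (-1)·(-2) - 2·5 = 2 - 10 = -8
k: 2·(-4) - (-3)·(-2) = -8 - 6 = -14
d × e = (-19, -8, -14)
|d × e| = √((-19)² + (-8)² + (-14)²) = √621 ≈ 24.9199
area = ½ · 24.9199 ≈ 12.460

12.460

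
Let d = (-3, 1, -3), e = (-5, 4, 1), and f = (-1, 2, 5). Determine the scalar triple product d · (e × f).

e × f:
i: 4·5 - 1·2 = 20 - 2 = 18
j: 1·(-1) - (-5)·5 = -1 - (-25) = 24
k: (-5)·2 - 4·(-1) = -10 - (-4) = -6
e × f = (18, 24, -6)
d · (e × f) = (-3)·18 + 1·24 + (-3)·(-6) = -54 + 24 + 18 = -12

-12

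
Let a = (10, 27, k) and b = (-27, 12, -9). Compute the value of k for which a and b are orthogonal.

6

a · b = 10·(-27) + 27·12 + k·(-9) = 54 - 9k
Set equal to 0: -9k = -54, so k = 6.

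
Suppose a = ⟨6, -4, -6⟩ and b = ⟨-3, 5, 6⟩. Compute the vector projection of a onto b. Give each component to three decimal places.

(3.171, -5.286, -6.343)

a · b = 6·(-3) + (-4)·5 + (-6)·6 = -18 - 20 - 36 = -74
|b|² = 9 + 25 + 36 = 70
proj_b a = (-74/70) · (-3, 5, 6) ≈ (3.171, -5.286, -6.343)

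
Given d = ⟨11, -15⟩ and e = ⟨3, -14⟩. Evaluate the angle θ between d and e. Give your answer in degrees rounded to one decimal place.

d · e = 11·3 + (-15)·(-14) = 33 + 210 = 243
|d|² = 121 + 225 = 346,  |d| = √346 ≈ 18.601075
|e|² = 9 + 196 = 205,  |e| = √205 ≈ 14.317821
cos θ = 243 / (18.601075 · 14.317821) ≈ 0.91241
θ = arccos(0.91241) ≈ 24.2°

24.2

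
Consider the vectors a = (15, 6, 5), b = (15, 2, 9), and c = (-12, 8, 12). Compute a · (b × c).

b × c:
i: 2·12 - 9·8 = 24 - 72 = -48
j: 9·(-12) - 15·12 = -108 - 180 = -288
k: 15·8 - 2·(-12) = 120 - (-24) = 144
b × c = (-48, -288, 144)
a · (b × c) = 15·(-48) + 6·(-288) + 5·144 = -720 - 1728 + 720 = -1728

-1728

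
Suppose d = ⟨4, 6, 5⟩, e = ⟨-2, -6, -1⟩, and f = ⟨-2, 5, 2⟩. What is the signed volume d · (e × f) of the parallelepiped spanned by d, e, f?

e × f:
i: (-6)·2 - (-1)·5 = -12 - (-5) = -7
j: (-1)·(-2) - (-2)·2 = 2 - (-4) = 6
k: (-2)·5 - (-6)·(-2) = -10 - 12 = -22
e × f = (-7, 6, -22)
d · (e × f) = 4·(-7) + 6·6 + 5·(-22) = -28 + 36 - 110 = -102

-102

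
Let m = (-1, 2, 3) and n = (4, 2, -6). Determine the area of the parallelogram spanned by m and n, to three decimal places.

i: 2·(-6) - 3·2 = -12 - 6 = -18
j: 3·4 - (-1)·(-6) = 12 - 6 = 6
k: (-1)·2 - 2·4 = -2 - 8 = -10
m × n = (-18, 6, -10)
|m × n| = √((-18)² + 6² + (-10)²) = √460 ≈ 21.4476

21.448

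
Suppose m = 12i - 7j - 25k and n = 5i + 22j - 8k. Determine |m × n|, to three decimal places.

i: (-7)·(-8) - (-25)·22 = 56 - (-550) = 606
j: (-25)·5 - 12·(-8) = -125 - (-96) = -29
k: 12·22 - (-7)·5 = 264 - (-35) = 299
m × n = (606, -29, 299)
|m × n| = √(606² + (-29)² + 299²) = √457478 ≈ 676.3712

676.371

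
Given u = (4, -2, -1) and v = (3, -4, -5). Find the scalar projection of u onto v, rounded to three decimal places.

3.536

u · v = 4·3 + (-2)·(-4) + (-1)·(-5) = 12 + 8 + 5 = 25
|v| = √(9 + 16 + 25) = √50 ≈ 7.0711
comp_v u = 25 / √50 ≈ 3.536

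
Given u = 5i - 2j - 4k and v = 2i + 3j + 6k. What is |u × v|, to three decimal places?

i: (-2)·6 - (-4)·3 = -12 - (-12) = 0
j: (-4)·2 - 5·6 = -8 - 30 = -38
k: 5·3 - (-2)·2 = 15 - (-4) = 19
u × v = (0, -38, 19)
|u × v| = √(0² + (-38)² + 19²) = √1805 ≈ 42.4853

42.485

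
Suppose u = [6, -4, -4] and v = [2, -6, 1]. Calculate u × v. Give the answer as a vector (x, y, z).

i: (-4)·1 - (-4)·(-6) = -4 - 24 = -28
j: (-4)·2 - 6·1 = -8 - 6 = -14
k: 6·(-6) - (-4)·2 = -36 - (-8) = -28
u × v = (-28, -14, -28)

(-28, -14, -28)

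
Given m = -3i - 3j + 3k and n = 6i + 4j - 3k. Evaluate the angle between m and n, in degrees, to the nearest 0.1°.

163.9

m · n = (-3)·6 + (-3)·4 + 3·(-3) = -18 - 12 - 9 = -39
|m|² = 9 + 9 + 9 = 27,  |m| = √27 ≈ 5.196152
|n|² = 36 + 16 + 9 = 61,  |n| = √61 ≈ 7.810250
cos θ = -39 / (5.196152 · 7.810250) ≈ -0.96099
θ = arccos(-0.96099) ≈ 163.9°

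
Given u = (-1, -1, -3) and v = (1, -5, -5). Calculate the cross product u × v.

(-10, -8, 6)

i: (-1)·(-5) - (-3)·(-5) = 5 - 15 = -10
j: (-3)·1 - (-1)·(-5) = -3 - 5 = -8
k: (-1)·(-5) - (-1)·1 = 5 - (-1) = 6
u × v = (-10, -8, 6)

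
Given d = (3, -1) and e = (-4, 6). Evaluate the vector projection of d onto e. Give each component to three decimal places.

d · e = 3·(-4) + (-1)·6 = -12 - 6 = -18
|e|² = 16 + 36 = 52
proj_e d = (-18/52) · (-4, 6) ≈ (1.385, -2.077)

(1.385, -2.077)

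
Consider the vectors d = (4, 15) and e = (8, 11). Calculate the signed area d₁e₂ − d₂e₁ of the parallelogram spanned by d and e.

-76

4·11 - 15·8 = 44 - 120 = -76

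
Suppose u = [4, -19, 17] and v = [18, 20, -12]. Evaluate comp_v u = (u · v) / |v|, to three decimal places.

-17.378

u · v = 4·18 + (-19)·20 + 17·(-12) = 72 - 380 - 204 = -512
|v| = √(324 + 400 + 144) = √868 ≈ 29.4618
comp_v u = -512 / √868 ≈ -17.378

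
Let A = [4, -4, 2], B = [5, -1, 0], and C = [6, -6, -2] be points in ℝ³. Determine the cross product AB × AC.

AB = (1, 3, -2)
AC = (2, -2, -4)
i: 3·(-4) - (-2)·(-2) = -12 - 4 = -16
j: (-2)·2 - 1·(-4) = -4 - (-4) = 0
k: 1·(-2) - 3·2 = -2 - 6 = -8
AB × AC = (-16, 0, -8)

(-16, 0, -8)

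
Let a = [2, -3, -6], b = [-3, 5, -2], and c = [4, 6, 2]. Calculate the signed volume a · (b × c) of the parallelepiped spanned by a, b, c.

b × c:
i: 5·2 - (-2)·6 = 10 - (-12) = 22
j: (-2)·4 - (-3)·2 = -8 - (-6) = -2
k: (-3)·6 - 5·4 = -18 - 20 = -38
b × c = (22, -2, -38)
a · (b × c) = 2·22 + (-3)·(-2) + (-6)·(-38) = 44 + 6 + 228 = 278

278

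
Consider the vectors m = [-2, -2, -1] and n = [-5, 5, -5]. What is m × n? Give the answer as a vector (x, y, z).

i: (-2)·(-5) - (-1)·5 = 10 - (-5) = 15
j: (-1)·(-5) - (-2)·(-5) = 5 - 10 = -5
k: (-2)·5 - (-2)·(-5) = -10 - 10 = -20
m × n = (15, -5, -20)

(15, -5, -20)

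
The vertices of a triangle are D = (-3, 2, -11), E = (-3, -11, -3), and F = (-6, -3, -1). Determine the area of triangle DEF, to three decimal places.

50.490

DE = (0, -13, 8),  DF = (-3, -5, 10)
i: (-13)·10 - 8·(-5) = -130 - (-40) = -90
j: 8·(-3) - 0·10 = -24 - 0 = -24
k: 0·(-5) - (-13)·(-3) = 0 - 39 = -39
DE × DF = (-90, -24, -39)
|DE × DF| = √10197 ≈ 100.9802
area = ½ · 100.9802 ≈ 50.490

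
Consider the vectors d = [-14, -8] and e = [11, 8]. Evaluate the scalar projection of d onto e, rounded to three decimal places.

d · e = (-14)·11 + (-8)·8 = -154 - 64 = -218
|e| = √(121 + 64) = √185 ≈ 13.6015
comp_e d = -218 / √185 ≈ -16.028

-16.028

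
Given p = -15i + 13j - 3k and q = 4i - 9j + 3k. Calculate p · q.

p · q = (-15)·4 + 13·(-9) + (-3)·3 = -60 - 117 - 9 = -186

-186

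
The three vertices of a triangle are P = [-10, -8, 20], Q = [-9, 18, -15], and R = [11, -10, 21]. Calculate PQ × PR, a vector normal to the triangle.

(-44, -736, -548)

PQ = (1, 26, -35)
PR = (21, -2, 1)
i: 26·1 - (-35)·(-2) = 26 - 70 = -44
j: (-35)·21 - 1·1 = -735 - 1 = -736
k: 1·(-2) - 26·21 = -2 - 546 = -548
PQ × PR = (-44, -736, -548)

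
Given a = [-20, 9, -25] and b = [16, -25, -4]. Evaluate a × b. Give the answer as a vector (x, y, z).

i: 9·(-4) - (-25)·(-25) = -36 - 625 = -661
j: (-25)·16 - (-20)·(-4) = -400 - 80 = -480
k: (-20)·(-25) - 9·16 = 500 - 144 = 356
a × b = (-661, -480, 356)

(-661, -480, 356)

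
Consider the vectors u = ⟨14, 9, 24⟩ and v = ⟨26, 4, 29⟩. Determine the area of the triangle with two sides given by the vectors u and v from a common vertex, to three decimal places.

i: 9·29 - 24·4 = 261 - 96 = 165
j: 24·26 - 14·29 = 624 - 406 = 218
k: 14·4 - 9·26 = 56 - 234 = -178
u × v = (165, 218, -178)
|u × v| = √(165² + 218² + (-178)²) = √106433 ≈ 326.2407
area = ½ · 326.2407 ≈ 163.120

163.120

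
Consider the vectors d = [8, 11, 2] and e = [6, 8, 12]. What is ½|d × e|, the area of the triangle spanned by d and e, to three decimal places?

71.617

i: 11·12 - 2·8 = 132 - 16 = 116
j: 2·6 - 8·12 = 12 - 96 = -84
k: 8·8 - 11·6 = 64 - 66 = -2
d × e = (116, -84, -2)
|d × e| = √(116² + (-84)² + (-2)²) = √20516 ≈ 143.2341
area = ½ · 143.2341 ≈ 71.617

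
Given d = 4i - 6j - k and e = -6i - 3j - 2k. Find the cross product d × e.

i: (-6)·(-2) - (-1)·(-3) = 12 - 3 = 9
j: (-1)·(-6) - 4·(-2) = 6 - (-8) = 14
k: 4·(-3) - (-6)·(-6) = -12 - 36 = -48
d × e = (9, 14, -48)

(9, 14, -48)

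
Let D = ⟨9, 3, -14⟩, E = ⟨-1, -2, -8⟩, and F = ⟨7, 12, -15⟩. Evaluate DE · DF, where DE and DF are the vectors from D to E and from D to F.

-31

DE = E − D = (-10, -5, 6)
DF = F − D = (-2, 9, -1)
DE · DF = (-10)·(-2) + (-5)·9 + 6·(-1) = 20 - 45 - 6 = -31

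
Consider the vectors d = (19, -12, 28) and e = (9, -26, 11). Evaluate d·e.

d · e = 19·9 + (-12)·(-26) + 28·11 = 171 + 312 + 308 = 791

791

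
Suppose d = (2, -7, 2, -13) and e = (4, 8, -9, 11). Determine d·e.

d · e = 2·4 + (-7)·8 + 2·(-9) + (-13)·11 = 8 - 56 - 18 - 143 = -209

-209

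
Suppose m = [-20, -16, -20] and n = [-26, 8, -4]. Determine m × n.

i: (-16)·(-4) - (-20)·8 = 64 - (-160) = 224
j: (-20)·(-26) - (-20)·(-4) = 520 - 80 = 440
k: (-20)·8 - (-16)·(-26) = -160 - 416 = -576
m × n = (224, 440, -576)

(224, 440, -576)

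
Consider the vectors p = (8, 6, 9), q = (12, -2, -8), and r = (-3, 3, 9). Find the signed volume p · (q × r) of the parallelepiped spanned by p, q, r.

-186

q × r:
i: (-2)·9 - (-8)·3 = -18 - (-24) = 6
j: (-8)·(-3) - 12·9 = 24 - 108 = -84
k: 12·3 - (-2)·(-3) = 36 - 6 = 30
q × r = (6, -84, 30)
p · (q × r) = 8·6 + 6·(-84) + 9·30 = 48 - 504 + 270 = -186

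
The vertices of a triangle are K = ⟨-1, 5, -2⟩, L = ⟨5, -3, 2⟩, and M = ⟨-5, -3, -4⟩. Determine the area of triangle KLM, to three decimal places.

KL = (6, -8, 4),  KM = (-4, -8, -2)
i: (-8)·(-2) - 4·(-8) = 16 - (-32) = 48
j: 4·(-4) - 6·(-2) = -16 - (-12) = -4
k: 6·(-8) - (-8)·(-4) = -48 - 32 = -80
KL × KM = (48, -4, -80)
|KL × KM| = √8720 ≈ 93.3809
area = ½ · 93.3809 ≈ 46.690

46.690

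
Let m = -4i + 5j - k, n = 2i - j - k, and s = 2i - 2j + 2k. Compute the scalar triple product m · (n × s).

-12

n × s:
i: (-1)·2 - (-1)·(-2) = -2 - 2 = -4
j: (-1)·2 - 2·2 = -2 - 4 = -6
k: 2·(-2) - (-1)·2 = -4 - (-2) = -2
n × s = (-4, -6, -2)
m · (n × s) = (-4)·(-4) + 5·(-6) + (-1)·(-2) = 16 - 30 + 2 = -12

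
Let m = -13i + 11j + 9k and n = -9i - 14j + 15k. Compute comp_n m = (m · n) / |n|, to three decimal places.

4.374

m · n = (-13)·(-9) + 11·(-14) + 9·15 = 117 - 154 + 135 = 98
|n| = √(81 + 196 + 225) = √502 ≈ 22.4054
comp_n m = 98 / √502 ≈ 4.374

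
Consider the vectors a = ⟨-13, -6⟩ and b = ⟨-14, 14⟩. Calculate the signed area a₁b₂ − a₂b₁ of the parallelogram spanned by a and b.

-266

(-13)·14 - (-6)·(-14) = -182 - 84 = -266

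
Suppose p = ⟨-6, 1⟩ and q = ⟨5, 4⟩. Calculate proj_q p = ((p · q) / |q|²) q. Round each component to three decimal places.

p · q = (-6)·5 + 1·4 = -30 + 4 = -26
|q|² = 25 + 16 = 41
proj_q p = (-26/41) · (5, 4) ≈ (-3.171, -2.537)

(-3.171, -2.537)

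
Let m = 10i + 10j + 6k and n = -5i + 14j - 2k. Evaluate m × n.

i: 10·(-2) - 6·14 = -20 - 84 = -104
j: 6·(-5) - 10·(-2) = -30 - (-20) = -10
k: 10·14 - 10·(-5) = 140 - (-50) = 190
m × n = (-104, -10, 190)

(-104, -10, 190)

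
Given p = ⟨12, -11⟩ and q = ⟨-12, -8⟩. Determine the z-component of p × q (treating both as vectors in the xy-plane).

-228

12·(-8) - (-11)·(-12) = -96 - 132 = -228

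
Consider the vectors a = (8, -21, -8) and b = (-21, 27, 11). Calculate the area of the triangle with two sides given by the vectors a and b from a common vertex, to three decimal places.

119.635

i: (-21)·11 - (-8)·27 = -231 - (-216) = -15
j: (-8)·(-21) - 8·11 = 168 - 88 = 80
k: 8·27 - (-21)·(-21) = 216 - 441 = -225
a × b = (-15, 80, -225)
|a × b| = √((-15)² + 80² + (-225)²) = √57250 ≈ 239.2697
area = ½ · 239.2697 ≈ 119.635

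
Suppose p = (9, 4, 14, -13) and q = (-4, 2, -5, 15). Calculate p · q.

-293

p · q = 9·(-4) + 4·2 + 14·(-5) + (-13)·15 = -36 + 8 - 70 - 195 = -293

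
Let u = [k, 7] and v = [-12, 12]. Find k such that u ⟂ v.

7

u · v = k·(-12) + 7·12 = 84 - 12k
Set equal to 0: -12k = -84, so k = 7.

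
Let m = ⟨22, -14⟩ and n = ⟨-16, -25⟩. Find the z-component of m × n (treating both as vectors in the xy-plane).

-774

22·(-25) - (-14)·(-16) = -550 - 224 = -774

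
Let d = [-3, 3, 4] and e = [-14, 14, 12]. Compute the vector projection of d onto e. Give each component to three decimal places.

d · e = (-3)·(-14) + 3·14 + 4·12 = 42 + 42 + 48 = 132
|e|² = 196 + 196 + 144 = 536
proj_e d = (132/536) · (-14, 14, 12) ≈ (-3.448, 3.448, 2.955)

(-3.448, 3.448, 2.955)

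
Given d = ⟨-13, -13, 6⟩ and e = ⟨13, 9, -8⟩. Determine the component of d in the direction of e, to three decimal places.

-18.849

d · e = (-13)·13 + (-13)·9 + 6·(-8) = -169 - 117 - 48 = -334
|e| = √(169 + 81 + 64) = √314 ≈ 17.7200
comp_e d = -334 / √314 ≈ -18.849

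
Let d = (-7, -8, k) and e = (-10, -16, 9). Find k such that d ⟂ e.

-22

d · e = (-7)·(-10) + (-8)·(-16) + k·9 = 198 + 9k
Set equal to 0: 9k = -198, so k = -22.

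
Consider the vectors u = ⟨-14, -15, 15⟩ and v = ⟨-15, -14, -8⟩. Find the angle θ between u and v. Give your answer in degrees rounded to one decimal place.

u · v = (-14)·(-15) + (-15)·(-14) + 15·(-8) = 210 + 210 - 120 = 300
|u|² = 196 + 225 + 225 = 646,  |u| = √646 ≈ 25.416530
|v|² = 225 + 196 + 64 = 485,  |v| = √485 ≈ 22.022716
cos θ = 300 / (25.416530 · 22.022716) ≈ 0.53596
θ = arccos(0.53596) ≈ 57.6°

57.6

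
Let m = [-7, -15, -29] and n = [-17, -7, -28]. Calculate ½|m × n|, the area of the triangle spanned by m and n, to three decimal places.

i: (-15)·(-28) - (-29)·(-7) = 420 - 203 = 217
j: (-29)·(-17) - (-7)·(-28) = 493 - 196 = 297
k: (-7)·(-7) - (-15)·(-17) = 49 - 255 = -206
m × n = (217, 297, -206)
|m × n| = √(217² + 297² + (-206)²) = √177734 ≈ 421.5851
area = ½ · 421.5851 ≈ 210.793

210.793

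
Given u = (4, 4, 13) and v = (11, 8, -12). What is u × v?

(-152, 191, -12)

i: 4·(-12) - 13·8 = -48 - 104 = -152
j: 13·11 - 4·(-12) = 143 - (-48) = 191
k: 4·8 - 4·11 = 32 - 44 = -12
u × v = (-152, 191, -12)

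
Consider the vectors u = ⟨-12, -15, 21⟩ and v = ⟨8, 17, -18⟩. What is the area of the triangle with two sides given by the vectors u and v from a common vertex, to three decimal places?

65.056

i: (-15)·(-18) - 21·17 = 270 - 357 = -87
j: 21·8 - (-12)·(-18) = 168 - 216 = -48
k: (-12)·17 - (-15)·8 = -204 - (-120) = -84
u × v = (-87, -48, -84)
|u × v| = √((-87)² + (-48)² + (-84)²) = √16929 ≈ 130.1115
area = ½ · 130.1115 ≈ 65.056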